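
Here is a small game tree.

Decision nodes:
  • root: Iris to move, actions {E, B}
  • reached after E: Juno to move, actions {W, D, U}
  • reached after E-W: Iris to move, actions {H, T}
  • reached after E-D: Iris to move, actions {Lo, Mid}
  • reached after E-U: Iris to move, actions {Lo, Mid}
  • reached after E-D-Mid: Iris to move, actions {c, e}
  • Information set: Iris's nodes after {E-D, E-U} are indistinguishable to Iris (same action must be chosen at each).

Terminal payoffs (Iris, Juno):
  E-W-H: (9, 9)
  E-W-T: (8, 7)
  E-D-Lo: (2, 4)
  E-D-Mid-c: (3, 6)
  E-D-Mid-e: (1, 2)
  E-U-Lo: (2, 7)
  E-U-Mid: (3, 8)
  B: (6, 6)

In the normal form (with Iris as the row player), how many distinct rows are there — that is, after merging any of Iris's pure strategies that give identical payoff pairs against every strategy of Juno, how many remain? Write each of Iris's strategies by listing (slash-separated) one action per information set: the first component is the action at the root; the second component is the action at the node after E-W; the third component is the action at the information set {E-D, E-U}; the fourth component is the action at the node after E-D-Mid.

7

Iris has 16 pure strategies: E/H/Lo/c, E/H/Lo/e, E/H/Mid/c, E/H/Mid/e, E/T/Lo/c, E/T/Lo/e, E/T/Mid/c, E/T/Mid/e, B/H/Lo/c, B/H/Lo/e, B/H/Mid/c, B/H/Mid/e, B/T/Lo/c, B/T/Lo/e, B/T/Mid/c, B/T/Mid/e. Columns: W, D, U.
{E/H/Lo/c, E/H/Lo/e} → row (9,9) (2,4) (2,7)
{E/H/Mid/c} → row (9,9) (3,6) (3,8)
{E/H/Mid/e} → row (9,9) (1,2) (3,8)
{E/T/Lo/c, E/T/Lo/e} → row (8,7) (2,4) (2,7)
{E/T/Mid/c} → row (8,7) (3,6) (3,8)
{E/T/Mid/e} → row (8,7) (1,2) (3,8)
{B/H/Lo/c, B/H/Lo/e, B/H/Mid/c, B/H/Mid/e, B/T/Lo/c, B/T/Lo/e, B/T/Mid/c, B/T/Mid/e} → row (6,6) (6,6) (6,6)
That's 7 distinct rows out of 16 strategies.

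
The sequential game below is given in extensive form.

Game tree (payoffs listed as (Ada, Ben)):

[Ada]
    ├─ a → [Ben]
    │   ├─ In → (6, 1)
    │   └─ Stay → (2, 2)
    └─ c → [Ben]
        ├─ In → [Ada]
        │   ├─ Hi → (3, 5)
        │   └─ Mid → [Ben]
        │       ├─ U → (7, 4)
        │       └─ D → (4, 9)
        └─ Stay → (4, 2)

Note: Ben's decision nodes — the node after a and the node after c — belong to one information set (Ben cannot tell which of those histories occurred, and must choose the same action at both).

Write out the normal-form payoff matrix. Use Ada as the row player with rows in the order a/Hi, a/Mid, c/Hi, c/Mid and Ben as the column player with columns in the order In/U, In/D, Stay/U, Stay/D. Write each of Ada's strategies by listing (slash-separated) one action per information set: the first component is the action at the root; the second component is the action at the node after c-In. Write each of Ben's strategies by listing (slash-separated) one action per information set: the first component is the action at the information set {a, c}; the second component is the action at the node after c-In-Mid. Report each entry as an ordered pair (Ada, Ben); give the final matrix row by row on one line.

          In/U     In/D   Stay/U   Stay/D
 a/Hi    (6,1)    (6,1)    (2,2)    (2,2)
a/Mid    (6,1)    (6,1)    (2,2)    (2,2)
 c/Hi    (3,5)    (3,5)    (4,2)    (4,2)
c/Mid    (7,4)    (4,9)    (4,2)    (4,2)

a/Hi: (6,1) (6,1) (2,2) (2,2) | a/Mid: (6,1) (6,1) (2,2) (2,2) | c/Hi: (3,5) (3,5) (4,2) (4,2) | c/Mid: (7,4) (4,9) (4,2) (4,2)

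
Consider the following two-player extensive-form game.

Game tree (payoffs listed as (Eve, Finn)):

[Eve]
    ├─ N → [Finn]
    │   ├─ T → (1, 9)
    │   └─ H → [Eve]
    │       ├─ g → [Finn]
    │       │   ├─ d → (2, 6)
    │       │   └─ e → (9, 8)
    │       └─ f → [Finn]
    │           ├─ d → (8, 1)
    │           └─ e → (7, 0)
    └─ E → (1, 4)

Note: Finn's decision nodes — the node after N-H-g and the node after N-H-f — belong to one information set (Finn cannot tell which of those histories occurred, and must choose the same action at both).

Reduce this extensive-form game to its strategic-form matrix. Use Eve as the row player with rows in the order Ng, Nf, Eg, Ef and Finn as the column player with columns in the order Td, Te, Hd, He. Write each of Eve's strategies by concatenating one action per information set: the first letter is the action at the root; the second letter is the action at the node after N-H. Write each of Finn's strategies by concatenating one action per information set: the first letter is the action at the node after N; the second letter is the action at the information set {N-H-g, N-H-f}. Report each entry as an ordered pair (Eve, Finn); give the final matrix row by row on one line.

Row Ng: Td→(1,9), Te→(1,9), Hd→(2,6), He→(9,8)
Row Nf: Td→(1,9), Te→(1,9), Hd→(8,1), He→(7,0)
Row Eg: Td→(1,4), Te→(1,4), Hd→(1,4), He→(1,4)
Row Ef: Td→(1,4), Te→(1,4), Hd→(1,4), He→(1,4)

Ng: (1,9) (1,9) (2,6) (9,8) | Nf: (1,9) (1,9) (8,1) (7,0) | Eg: (1,4) (1,4) (1,4) (1,4) | Ef: (1,4) (1,4) (1,4) (1,4)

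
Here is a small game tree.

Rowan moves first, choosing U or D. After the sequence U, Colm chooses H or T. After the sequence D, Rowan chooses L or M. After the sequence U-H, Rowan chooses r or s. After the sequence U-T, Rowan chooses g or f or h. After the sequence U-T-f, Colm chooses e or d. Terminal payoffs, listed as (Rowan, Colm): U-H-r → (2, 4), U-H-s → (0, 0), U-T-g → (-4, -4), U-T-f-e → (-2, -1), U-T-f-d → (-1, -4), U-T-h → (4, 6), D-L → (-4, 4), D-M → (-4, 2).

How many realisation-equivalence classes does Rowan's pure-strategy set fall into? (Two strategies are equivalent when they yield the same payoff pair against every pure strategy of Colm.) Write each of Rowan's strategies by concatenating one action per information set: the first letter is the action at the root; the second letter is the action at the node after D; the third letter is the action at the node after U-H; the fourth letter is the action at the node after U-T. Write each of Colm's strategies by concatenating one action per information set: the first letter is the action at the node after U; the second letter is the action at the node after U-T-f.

8

Rowan has 24 pure strategies: ULrg, ULrf, ULrh, ULsg, ULsf, ULsh, UMrg, UMrf, UMrh, UMsg, UMsf, UMsh, DLrg, DLrf, DLrh, DLsg, DLsf, DLsh, DMrg, DMrf, DMrh, DMsg, DMsf, DMsh. Columns: He, Hd, Te, Td.
{ULrg, UMrg} → row (2,4) (2,4) (-4,-4) (-4,-4)
{ULrf, UMrf} → row (2,4) (2,4) (-2,-1) (-1,-4)
{ULrh, UMrh} → row (2,4) (2,4) (4,6) (4,6)
{ULsg, UMsg} → row (0,0) (0,0) (-4,-4) (-4,-4)
{ULsf, UMsf} → row (0,0) (0,0) (-2,-1) (-1,-4)
{ULsh, UMsh} → row (0,0) (0,0) (4,6) (4,6)
{DLrg, DLrf, DLrh, DLsg, DLsf, DLsh} → row (-4,4) (-4,4) (-4,4) (-4,4)
{DMrg, DMrf, DMrh, DMsg, DMsf, DMsh} → row (-4,2) (-4,2) (-4,2) (-4,2)
That's 8 distinct rows out of 24 strategies.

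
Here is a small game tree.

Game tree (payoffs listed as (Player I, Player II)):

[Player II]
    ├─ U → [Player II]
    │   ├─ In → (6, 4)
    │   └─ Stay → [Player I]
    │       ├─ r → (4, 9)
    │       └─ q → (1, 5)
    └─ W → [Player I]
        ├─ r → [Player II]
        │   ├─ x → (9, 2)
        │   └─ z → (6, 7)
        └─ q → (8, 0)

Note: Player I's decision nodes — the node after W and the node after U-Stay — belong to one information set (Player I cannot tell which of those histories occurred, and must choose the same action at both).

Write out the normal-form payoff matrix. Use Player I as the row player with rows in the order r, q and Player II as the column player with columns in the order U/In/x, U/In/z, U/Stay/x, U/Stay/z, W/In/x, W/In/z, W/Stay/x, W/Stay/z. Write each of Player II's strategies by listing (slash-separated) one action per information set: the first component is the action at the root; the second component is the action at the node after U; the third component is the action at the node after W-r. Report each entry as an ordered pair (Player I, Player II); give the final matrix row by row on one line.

r: (6,4) (6,4) (4,9) (4,9) (9,2) (6,7) (9,2) (6,7) | q: (6,4) (6,4) (1,5) (1,5) (8,0) (8,0) (8,0) (8,0)

       U/In/x   U/In/z  U/Stay/x  U/Stay/z   W/In/x   W/In/z  W/Stay/x  W/Stay/z
   r    (6,4)    (6,4)    (4,9)    (4,9)    (9,2)    (6,7)    (9,2)    (6,7)
   q    (6,4)    (6,4)    (1,5)    (1,5)    (8,0)    (8,0)    (8,0)    (8,0)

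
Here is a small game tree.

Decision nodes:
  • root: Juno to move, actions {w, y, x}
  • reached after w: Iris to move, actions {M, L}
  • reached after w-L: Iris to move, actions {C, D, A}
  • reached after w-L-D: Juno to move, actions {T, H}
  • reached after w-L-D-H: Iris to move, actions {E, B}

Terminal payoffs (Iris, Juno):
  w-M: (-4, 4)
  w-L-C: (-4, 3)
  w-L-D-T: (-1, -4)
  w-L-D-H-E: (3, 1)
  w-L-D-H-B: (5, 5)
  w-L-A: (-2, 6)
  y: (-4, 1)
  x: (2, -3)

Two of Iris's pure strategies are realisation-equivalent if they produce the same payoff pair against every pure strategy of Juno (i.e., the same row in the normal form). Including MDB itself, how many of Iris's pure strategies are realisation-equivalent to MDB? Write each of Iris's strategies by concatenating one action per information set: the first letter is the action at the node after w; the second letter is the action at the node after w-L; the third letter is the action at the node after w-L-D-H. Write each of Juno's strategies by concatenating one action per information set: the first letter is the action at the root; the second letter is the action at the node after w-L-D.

6

Row for MDB (columns wT, wH, yT, yH, xT, xH): (-4,4) (-4,4) (-4,1) (-4,1) (2,-3) (2,-3).
Under MDB, Iris's choice at the node after w-L and at the node after w-L-D-H can never be reached regardless of what Juno does, so varying those choices leaves every outcome unchanged.
Holding the reachable choices fixed and varying the unreachable ones freely already gives 3 × 2 = 6 equivalent strategies.
No other strategy reproduces this row, so those 6 are the full class: MCE, MCB, MDE, MDB, MAE, MAB.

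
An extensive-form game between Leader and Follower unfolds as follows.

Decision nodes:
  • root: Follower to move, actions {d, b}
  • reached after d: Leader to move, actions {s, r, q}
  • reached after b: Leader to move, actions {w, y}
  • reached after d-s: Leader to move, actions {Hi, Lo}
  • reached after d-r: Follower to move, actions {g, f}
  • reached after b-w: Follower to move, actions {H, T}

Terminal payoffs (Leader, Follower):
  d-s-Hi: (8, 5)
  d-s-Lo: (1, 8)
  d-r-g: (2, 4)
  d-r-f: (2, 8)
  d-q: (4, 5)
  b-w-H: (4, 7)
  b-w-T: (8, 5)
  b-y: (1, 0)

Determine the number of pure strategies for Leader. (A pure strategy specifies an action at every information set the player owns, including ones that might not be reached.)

Leader owns the node after d with actions {s, r, q} — three choices.
Leader owns the node after b with actions {w, y} — two choices.
Leader owns the node after d-s with actions {Hi, Lo} — two choices.
A pure strategy fixes one action at each information set independently, so the count is the product 3 × 2 × 2 = 12.
(For reference, Follower has 8 pure strategies, giving a 12×8 normal-form matrix.)

12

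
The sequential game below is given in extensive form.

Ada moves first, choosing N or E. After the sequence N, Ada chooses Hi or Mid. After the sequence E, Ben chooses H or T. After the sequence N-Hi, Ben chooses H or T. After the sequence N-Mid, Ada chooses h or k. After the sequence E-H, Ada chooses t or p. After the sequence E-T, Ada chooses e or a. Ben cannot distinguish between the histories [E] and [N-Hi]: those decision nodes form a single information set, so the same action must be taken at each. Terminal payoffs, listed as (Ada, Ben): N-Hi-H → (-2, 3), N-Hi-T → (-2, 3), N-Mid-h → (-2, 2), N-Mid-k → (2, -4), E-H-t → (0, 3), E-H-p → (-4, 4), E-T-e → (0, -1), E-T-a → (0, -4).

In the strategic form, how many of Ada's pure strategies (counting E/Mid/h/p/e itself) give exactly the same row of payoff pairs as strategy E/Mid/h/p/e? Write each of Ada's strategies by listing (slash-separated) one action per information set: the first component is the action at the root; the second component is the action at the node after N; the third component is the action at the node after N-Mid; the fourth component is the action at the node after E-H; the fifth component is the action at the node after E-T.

4

Row for E/Mid/h/p/e (columns H, T): (-4,4) (0,-1).
Under E/Mid/h/p/e, Ada's choice at the node after N and at the node after N-Mid can never be reached regardless of what Ben does, so varying those choices leaves every outcome unchanged.
Holding the reachable choices fixed and varying the unreachable ones freely already gives 2 × 2 = 4 equivalent strategies.
No other strategy reproduces this row, so those 4 are the full class: E/Hi/h/p/e, E/Hi/k/p/e, E/Mid/h/p/e, E/Mid/k/p/e.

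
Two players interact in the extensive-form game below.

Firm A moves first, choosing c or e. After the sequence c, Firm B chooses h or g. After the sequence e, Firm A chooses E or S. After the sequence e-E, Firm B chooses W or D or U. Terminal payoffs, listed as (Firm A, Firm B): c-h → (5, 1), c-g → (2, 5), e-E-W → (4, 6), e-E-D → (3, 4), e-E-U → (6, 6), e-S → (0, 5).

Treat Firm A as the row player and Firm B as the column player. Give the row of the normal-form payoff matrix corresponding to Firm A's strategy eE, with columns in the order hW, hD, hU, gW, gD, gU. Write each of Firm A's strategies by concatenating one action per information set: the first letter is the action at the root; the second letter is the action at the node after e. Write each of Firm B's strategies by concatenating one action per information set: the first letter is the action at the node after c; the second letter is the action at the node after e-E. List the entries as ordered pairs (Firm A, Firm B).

(4,6) (3,4) (6,6) (4,6) (3,4) (6,6)

vs hW: Firm A plays e → Firm A plays E at [e] → Firm B plays W at [e-E] → (4, 6)
vs hD: Firm A plays e → Firm A plays E at [e] → Firm B plays D at [e-E] → (3, 4)
vs hU: Firm A plays e → Firm A plays E at [e] → Firm B plays U at [e-E] → (6, 6)
vs gW: Firm A plays e → Firm A plays E at [e] → Firm B plays W at [e-E] → (4, 6)
vs gD: Firm A plays e → Firm A plays E at [e] → Firm B plays D at [e-E] → (3, 4)
vs gU: Firm A plays e → Firm A plays E at [e] → Firm B plays U at [e-E] → (6, 6)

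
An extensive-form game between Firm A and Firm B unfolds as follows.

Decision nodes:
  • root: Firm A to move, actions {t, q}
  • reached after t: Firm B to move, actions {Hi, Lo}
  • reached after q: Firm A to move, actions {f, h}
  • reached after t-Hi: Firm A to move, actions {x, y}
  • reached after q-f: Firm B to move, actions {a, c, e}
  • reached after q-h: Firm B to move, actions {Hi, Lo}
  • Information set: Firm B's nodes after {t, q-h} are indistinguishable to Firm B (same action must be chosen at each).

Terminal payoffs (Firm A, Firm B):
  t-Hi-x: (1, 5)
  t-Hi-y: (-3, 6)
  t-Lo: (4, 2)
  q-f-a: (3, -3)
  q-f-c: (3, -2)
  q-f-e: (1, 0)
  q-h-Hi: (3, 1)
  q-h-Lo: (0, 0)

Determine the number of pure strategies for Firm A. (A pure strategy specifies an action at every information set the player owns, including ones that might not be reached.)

8

Firm A owns the root with actions {t, q} — two choices.
Firm A owns the node after q with actions {f, h} — two choices.
Firm A owns the node after t-Hi with actions {x, y} — two choices.
A pure strategy fixes one action at each information set independently, so the count is the product 2 × 2 × 2 = 8.
(For reference, Firm B has 6 pure strategies, giving a 8×6 normal-form matrix.)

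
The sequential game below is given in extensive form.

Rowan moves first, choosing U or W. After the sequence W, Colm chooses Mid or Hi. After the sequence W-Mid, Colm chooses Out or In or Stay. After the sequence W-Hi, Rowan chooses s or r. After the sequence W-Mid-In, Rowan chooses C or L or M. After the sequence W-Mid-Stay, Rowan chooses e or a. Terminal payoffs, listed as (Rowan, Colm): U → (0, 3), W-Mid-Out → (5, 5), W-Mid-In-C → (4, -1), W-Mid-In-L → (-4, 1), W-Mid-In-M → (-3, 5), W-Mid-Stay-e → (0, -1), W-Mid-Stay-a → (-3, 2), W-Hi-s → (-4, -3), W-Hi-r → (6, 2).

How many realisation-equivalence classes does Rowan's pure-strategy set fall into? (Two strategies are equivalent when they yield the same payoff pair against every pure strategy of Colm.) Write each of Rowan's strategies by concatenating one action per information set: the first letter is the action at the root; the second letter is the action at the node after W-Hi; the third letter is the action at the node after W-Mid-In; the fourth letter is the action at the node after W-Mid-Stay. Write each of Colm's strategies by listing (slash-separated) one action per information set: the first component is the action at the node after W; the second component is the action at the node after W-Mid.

Rowan has 24 pure strategies: UsCe, UsCa, UsLe, UsLa, UsMe, UsMa, UrCe, UrCa, UrLe, UrLa, UrMe, UrMa, WsCe, WsCa, WsLe, WsLa, WsMe, WsMa, WrCe, WrCa, WrLe, WrLa, WrMe, WrMa. Columns: Mid/Out, Mid/In, Mid/Stay, Hi/Out, Hi/In, Hi/Stay.
{UsCe, UsCa, UsLe, UsLa, UsMe, UsMa, UrCe, UrCa, UrLe, UrLa, UrMe, UrMa} → row (0,3) (0,3) (0,3) (0,3) (0,3) (0,3)
{WsCe} → row (5,5) (4,-1) (0,-1) (-4,-3) (-4,-3) (-4,-3)
{WsCa} → row (5,5) (4,-1) (-3,2) (-4,-3) (-4,-3) (-4,-3)
{WsLe} → row (5,5) (-4,1) (0,-1) (-4,-3) (-4,-3) (-4,-3)
{WsLa} → row (5,5) (-4,1) (-3,2) (-4,-3) (-4,-3) (-4,-3)
{WsMe} → row (5,5) (-3,5) (0,-1) (-4,-3) (-4,-3) (-4,-3)
{WsMa} → row (5,5) (-3,5) (-3,2) (-4,-3) (-4,-3) (-4,-3)
{WrCe} → row (5,5) (4,-1) (0,-1) (6,2) (6,2) (6,2)
{WrCa} → row (5,5) (4,-1) (-3,2) (6,2) (6,2) (6,2)
{WrLe} → row (5,5) (-4,1) (0,-1) (6,2) (6,2) (6,2)
{WrLa} → row (5,5) (-4,1) (-3,2) (6,2) (6,2) (6,2)
{WrMe} → row (5,5) (-3,5) (0,-1) (6,2) (6,2) (6,2)
{WrMa} → row (5,5) (-3,5) (-3,2) (6,2) (6,2) (6,2)
That's 13 distinct rows out of 24 strategies.

13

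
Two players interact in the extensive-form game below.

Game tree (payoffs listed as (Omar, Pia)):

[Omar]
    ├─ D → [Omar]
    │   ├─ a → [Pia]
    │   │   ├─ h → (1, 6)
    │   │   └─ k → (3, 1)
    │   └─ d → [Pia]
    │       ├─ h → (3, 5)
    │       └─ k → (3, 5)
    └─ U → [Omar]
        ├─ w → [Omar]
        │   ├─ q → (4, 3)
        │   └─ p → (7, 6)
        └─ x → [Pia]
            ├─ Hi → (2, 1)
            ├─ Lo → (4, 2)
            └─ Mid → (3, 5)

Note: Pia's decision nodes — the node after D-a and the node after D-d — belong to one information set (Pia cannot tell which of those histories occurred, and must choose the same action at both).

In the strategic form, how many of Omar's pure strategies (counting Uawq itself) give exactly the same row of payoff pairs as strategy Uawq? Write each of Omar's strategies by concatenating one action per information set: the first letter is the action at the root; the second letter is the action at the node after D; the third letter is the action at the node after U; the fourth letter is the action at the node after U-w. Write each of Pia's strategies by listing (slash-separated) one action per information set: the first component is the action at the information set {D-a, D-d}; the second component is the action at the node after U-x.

Row for Uawq (columns h/Hi, h/Lo, h/Mid, k/Hi, k/Lo, k/Mid): (4,3) (4,3) (4,3) (4,3) (4,3) (4,3).
Under Uawq, Omar's choice at the node after D can never be reached regardless of what Pia does, so varying those choices leaves every outcome unchanged.
Holding the reachable choices fixed and varying the unreachable one freely already gives 2 equivalent strategies.
No other strategy reproduces this row, so those 2 are the full class: Uawq, Udwq.

2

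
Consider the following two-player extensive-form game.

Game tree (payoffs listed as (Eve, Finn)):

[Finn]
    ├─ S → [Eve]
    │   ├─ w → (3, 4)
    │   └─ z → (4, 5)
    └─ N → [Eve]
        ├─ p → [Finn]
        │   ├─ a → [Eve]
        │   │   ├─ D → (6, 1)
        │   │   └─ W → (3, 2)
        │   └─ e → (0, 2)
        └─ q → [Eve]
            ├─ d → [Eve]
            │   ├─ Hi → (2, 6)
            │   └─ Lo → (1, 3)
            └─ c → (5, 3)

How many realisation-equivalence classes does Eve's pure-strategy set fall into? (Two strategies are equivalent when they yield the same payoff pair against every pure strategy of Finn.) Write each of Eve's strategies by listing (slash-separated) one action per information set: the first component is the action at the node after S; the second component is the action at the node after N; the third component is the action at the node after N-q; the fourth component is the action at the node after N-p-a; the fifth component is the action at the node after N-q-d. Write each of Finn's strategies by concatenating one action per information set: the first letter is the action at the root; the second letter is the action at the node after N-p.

10

Eve has 32 pure strategies: w/p/d/D/Hi, w/p/d/D/Lo, w/p/d/W/Hi, w/p/d/W/Lo, w/p/c/D/Hi, w/p/c/D/Lo, w/p/c/W/Hi, w/p/c/W/Lo, w/q/d/D/Hi, w/q/d/D/Lo, w/q/d/W/Hi, w/q/d/W/Lo, w/q/c/D/Hi, w/q/c/D/Lo, w/q/c/W/Hi, w/q/c/W/Lo, z/p/d/D/Hi, z/p/d/D/Lo, z/p/d/W/Hi, z/p/d/W/Lo, z/p/c/D/Hi, z/p/c/D/Lo, z/p/c/W/Hi, z/p/c/W/Lo, z/q/d/D/Hi, z/q/d/D/Lo, z/q/d/W/Hi, z/q/d/W/Lo, z/q/c/D/Hi, z/q/c/D/Lo, z/q/c/W/Hi, z/q/c/W/Lo. Columns: Sa, Se, Na, Ne.
{w/p/d/D/Hi, w/p/d/D/Lo, w/p/c/D/Hi, w/p/c/D/Lo} → row (3,4) (3,4) (6,1) (0,2)
{w/p/d/W/Hi, w/p/d/W/Lo, w/p/c/W/Hi, w/p/c/W/Lo} → row (3,4) (3,4) (3,2) (0,2)
{w/q/d/D/Hi, w/q/d/W/Hi} → row (3,4) (3,4) (2,6) (2,6)
{w/q/d/D/Lo, w/q/d/W/Lo} → row (3,4) (3,4) (1,3) (1,3)
{w/q/c/D/Hi, w/q/c/D/Lo, w/q/c/W/Hi, w/q/c/W/Lo} → row (3,4) (3,4) (5,3) (5,3)
{z/p/d/D/Hi, z/p/d/D/Lo, z/p/c/D/Hi, z/p/c/D/Lo} → row (4,5) (4,5) (6,1) (0,2)
{z/p/d/W/Hi, z/p/d/W/Lo, z/p/c/W/Hi, z/p/c/W/Lo} → row (4,5) (4,5) (3,2) (0,2)
{z/q/d/D/Hi, z/q/d/W/Hi} → row (4,5) (4,5) (2,6) (2,6)
{z/q/d/D/Lo, z/q/d/W/Lo} → row (4,5) (4,5) (1,3) (1,3)
{z/q/c/D/Hi, z/q/c/D/Lo, z/q/c/W/Hi, z/q/c/W/Lo} → row (4,5) (4,5) (5,3) (5,3)
That's 10 distinct rows out of 32 strategies.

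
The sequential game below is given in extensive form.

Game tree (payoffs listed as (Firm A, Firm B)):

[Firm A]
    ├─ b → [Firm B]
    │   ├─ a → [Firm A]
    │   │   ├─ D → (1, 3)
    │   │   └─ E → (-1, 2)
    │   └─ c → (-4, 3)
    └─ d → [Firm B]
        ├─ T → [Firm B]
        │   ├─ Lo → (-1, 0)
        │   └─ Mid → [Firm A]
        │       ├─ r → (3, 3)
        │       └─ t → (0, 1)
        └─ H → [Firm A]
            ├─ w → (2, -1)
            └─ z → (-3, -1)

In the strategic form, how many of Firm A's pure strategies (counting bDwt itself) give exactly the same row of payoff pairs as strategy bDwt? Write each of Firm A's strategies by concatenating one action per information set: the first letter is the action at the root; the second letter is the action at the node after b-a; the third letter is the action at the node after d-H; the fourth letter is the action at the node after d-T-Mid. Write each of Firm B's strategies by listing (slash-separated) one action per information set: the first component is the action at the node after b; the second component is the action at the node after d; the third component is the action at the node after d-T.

4

Row for bDwt (columns a/T/Lo, a/T/Mid, a/H/Lo, a/H/Mid, c/T/Lo, c/T/Mid, c/H/Lo, c/H/Mid): (1,3) (1,3) (1,3) (1,3) (-4,3) (-4,3) (-4,3) (-4,3).
Under bDwt, Firm A's choice at the node after d-H and at the node after d-T-Mid can never be reached regardless of what Firm B does, so varying those choices leaves every outcome unchanged.
Holding the reachable choices fixed and varying the unreachable ones freely already gives 2 × 2 = 4 equivalent strategies.
No other strategy reproduces this row, so those 4 are the full class: bDwr, bDwt, bDzr, bDzt.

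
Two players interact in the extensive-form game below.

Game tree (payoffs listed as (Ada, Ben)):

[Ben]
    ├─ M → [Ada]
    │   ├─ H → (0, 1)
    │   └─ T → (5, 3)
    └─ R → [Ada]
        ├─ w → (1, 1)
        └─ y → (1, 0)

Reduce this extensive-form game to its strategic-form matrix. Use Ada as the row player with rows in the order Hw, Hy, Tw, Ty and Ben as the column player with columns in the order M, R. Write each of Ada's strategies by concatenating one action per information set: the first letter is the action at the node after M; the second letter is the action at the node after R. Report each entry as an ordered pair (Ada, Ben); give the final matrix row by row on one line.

Hw: (0,1) (1,1) | Hy: (0,1) (1,0) | Tw: (5,3) (1,1) | Ty: (5,3) (1,0)

Row Hw: M→(0,1), R→(1,1)
Row Hy: M→(0,1), R→(1,0)
Row Tw: M→(5,3), R→(1,1)
Row Ty: M→(5,3), R→(1,0)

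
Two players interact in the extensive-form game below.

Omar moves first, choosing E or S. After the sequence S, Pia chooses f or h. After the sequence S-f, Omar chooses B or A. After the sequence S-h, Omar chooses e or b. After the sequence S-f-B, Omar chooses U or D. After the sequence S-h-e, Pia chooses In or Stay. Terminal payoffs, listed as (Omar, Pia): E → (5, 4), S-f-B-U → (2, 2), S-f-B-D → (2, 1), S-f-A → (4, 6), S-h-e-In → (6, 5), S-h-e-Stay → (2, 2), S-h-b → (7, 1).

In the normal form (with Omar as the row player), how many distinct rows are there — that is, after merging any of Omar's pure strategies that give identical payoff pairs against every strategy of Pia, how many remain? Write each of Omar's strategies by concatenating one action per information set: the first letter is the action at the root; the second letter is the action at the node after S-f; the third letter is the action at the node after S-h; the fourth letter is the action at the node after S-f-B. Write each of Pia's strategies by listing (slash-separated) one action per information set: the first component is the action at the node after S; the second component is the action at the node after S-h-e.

Omar has 16 pure strategies: EBeU, EBeD, EBbU, EBbD, EAeU, EAeD, EAbU, EAbD, SBeU, SBeD, SBbU, SBbD, SAeU, SAeD, SAbU, SAbD. Columns: f/In, f/Stay, h/In, h/Stay.
{EBeU, EBeD, EBbU, EBbD, EAeU, EAeD, EAbU, EAbD} → row (5,4) (5,4) (5,4) (5,4)
{SBeU} → row (2,2) (2,2) (6,5) (2,2)
{SBeD} → row (2,1) (2,1) (6,5) (2,2)
{SBbU} → row (2,2) (2,2) (7,1) (7,1)
{SBbD} → row (2,1) (2,1) (7,1) (7,1)
{SAeU, SAeD} → row (4,6) (4,6) (6,5) (2,2)
{SAbU, SAbD} → row (4,6) (4,6) (7,1) (7,1)
That's 7 distinct rows out of 16 strategies.

7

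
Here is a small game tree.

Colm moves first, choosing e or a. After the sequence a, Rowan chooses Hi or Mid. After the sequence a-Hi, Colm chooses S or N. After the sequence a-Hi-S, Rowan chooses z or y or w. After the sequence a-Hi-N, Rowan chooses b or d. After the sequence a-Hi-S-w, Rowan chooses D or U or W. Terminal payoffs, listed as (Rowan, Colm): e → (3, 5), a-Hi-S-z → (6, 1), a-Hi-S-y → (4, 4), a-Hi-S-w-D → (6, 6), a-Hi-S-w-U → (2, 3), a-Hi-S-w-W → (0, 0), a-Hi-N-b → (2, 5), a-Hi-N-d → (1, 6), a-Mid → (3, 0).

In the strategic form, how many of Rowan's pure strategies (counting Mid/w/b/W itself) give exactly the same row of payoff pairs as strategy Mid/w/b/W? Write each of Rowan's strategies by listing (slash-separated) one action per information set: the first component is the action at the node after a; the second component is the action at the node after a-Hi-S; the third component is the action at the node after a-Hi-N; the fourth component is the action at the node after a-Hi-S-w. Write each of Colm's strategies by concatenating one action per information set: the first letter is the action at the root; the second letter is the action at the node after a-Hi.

18

Row for Mid/w/b/W (columns eS, eN, aS, aN): (3,5) (3,5) (3,0) (3,0).
Under Mid/w/b/W, Rowan's choice at the node after a-Hi-S and at the node after a-Hi-N and at the node after a-Hi-S-w can never be reached regardless of what Colm does, so varying those choices leaves every outcome unchanged.
Holding the reachable choices fixed and varying the unreachable ones freely already gives 3 × 2 × 3 = 18 equivalent strategies.
No other strategy reproduces this row, so those 18 are the full class: Mid/z/b/D, Mid/z/b/U, Mid/z/b/W, Mid/z/d/D, Mid/z/d/U, Mid/z/d/W, Mid/y/b/D, Mid/y/b/U, Mid/y/b/W, Mid/y/d/D, Mid/y/d/U, Mid/y/d/W, Mid/w/b/D, Mid/w/b/U, Mid/w/b/W, Mid/w/d/D, Mid/w/d/U, Mid/w/d/W.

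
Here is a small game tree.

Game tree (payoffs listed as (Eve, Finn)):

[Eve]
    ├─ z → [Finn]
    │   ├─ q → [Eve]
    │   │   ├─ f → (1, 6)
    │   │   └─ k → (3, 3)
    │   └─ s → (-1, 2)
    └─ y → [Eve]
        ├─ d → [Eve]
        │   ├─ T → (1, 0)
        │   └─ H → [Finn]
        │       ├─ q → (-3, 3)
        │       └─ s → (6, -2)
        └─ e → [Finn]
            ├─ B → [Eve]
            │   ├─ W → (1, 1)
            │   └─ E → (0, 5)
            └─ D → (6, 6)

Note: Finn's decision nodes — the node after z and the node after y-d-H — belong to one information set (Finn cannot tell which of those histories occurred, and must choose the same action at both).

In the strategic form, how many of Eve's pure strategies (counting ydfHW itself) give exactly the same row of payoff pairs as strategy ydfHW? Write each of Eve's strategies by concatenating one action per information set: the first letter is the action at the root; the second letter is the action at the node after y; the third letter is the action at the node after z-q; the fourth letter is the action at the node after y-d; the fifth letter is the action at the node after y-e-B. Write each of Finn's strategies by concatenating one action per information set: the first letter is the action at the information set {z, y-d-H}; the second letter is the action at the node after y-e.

Row for ydfHW (columns qB, qD, sB, sD): (-3,3) (-3,3) (6,-2) (6,-2).
Under ydfHW, Eve's choice at the node after z-q and at the node after y-e-B can never be reached regardless of what Finn does, so varying those choices leaves every outcome unchanged.
Holding the reachable choices fixed and varying the unreachable ones freely already gives 2 × 2 = 4 equivalent strategies.
No other strategy reproduces this row, so those 4 are the full class: ydfHW, ydfHE, ydkHW, ydkHE.

4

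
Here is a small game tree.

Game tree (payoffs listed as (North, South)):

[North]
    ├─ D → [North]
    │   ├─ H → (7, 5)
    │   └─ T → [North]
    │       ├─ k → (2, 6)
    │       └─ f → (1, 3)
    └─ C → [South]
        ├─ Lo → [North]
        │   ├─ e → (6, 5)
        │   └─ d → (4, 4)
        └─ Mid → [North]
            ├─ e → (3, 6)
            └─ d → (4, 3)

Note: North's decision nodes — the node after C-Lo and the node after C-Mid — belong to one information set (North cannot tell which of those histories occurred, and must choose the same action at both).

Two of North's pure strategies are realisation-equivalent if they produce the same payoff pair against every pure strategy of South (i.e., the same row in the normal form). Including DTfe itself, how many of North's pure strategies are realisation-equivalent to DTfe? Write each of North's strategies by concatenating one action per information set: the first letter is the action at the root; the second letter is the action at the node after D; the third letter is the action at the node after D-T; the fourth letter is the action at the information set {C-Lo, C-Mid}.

2

Row for DTfe (columns Lo, Mid): (1,3) (1,3).
Under DTfe, North's choice at the information set {C-Lo, C-Mid} can never be reached regardless of what South does, so varying those choices leaves every outcome unchanged.
Holding the reachable choices fixed and varying the unreachable one freely already gives 2 equivalent strategies.
No other strategy reproduces this row, so those 2 are the full class: DTfe, DTfd.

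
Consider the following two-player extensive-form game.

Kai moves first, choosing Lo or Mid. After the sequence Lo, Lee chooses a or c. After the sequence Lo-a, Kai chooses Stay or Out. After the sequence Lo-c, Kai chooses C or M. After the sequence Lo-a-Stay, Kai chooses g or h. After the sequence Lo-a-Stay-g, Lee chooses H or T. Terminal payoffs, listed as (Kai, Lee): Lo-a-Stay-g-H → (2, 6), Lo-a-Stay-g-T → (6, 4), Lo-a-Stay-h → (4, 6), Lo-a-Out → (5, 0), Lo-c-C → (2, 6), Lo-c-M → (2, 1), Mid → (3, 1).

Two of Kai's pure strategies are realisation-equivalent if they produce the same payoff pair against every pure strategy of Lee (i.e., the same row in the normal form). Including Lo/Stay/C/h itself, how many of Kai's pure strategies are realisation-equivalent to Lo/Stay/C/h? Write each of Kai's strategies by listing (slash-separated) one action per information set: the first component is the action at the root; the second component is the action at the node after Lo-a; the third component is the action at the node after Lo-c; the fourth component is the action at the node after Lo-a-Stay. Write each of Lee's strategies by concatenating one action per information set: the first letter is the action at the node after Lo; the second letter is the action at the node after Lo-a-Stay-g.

1

Row for Lo/Stay/C/h (columns aH, aT, cH, cT): (4,6) (4,6) (2,6) (2,6).
Every one of Kai's information sets is on the play path for some reply by Lee when Kai follows Lo/Stay/C/h.
Changing the action at any of them therefore changes at least one column, so only Lo/Stay/C/h itself gives this row.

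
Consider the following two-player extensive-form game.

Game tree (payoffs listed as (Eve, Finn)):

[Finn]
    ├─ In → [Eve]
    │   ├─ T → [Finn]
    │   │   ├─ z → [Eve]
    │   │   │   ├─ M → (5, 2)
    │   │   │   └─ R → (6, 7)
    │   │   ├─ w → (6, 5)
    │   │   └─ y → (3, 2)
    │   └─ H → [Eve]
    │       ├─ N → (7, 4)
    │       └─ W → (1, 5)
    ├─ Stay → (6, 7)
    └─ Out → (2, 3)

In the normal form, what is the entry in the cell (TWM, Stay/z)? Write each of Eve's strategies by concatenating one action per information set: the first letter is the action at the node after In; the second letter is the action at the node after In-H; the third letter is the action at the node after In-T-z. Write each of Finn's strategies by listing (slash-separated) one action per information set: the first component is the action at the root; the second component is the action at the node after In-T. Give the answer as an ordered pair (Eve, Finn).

Trace the play path from the root:
  Finn plays Stay
→ terminal payoff (6, 7).
(Eve's choice at the node after In is never reached on this path, so it doesn't affect the outcome.)

(6, 7)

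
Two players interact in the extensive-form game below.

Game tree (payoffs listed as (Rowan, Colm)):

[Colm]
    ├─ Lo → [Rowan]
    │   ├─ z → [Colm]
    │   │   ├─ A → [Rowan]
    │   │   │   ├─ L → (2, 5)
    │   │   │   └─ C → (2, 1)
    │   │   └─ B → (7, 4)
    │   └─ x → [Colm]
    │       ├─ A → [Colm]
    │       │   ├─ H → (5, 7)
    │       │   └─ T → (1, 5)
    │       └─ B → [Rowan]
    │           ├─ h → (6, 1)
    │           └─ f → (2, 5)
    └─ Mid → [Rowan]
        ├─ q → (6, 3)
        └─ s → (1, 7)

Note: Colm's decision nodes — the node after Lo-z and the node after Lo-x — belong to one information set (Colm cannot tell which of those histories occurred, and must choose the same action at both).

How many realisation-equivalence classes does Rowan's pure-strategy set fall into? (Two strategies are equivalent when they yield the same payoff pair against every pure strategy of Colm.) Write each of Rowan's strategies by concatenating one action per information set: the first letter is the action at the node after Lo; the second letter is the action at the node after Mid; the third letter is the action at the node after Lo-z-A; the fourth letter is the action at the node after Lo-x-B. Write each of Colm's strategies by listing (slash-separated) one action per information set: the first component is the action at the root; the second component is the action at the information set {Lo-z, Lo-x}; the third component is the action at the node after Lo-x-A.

Rowan has 16 pure strategies: zqLh, zqLf, zqCh, zqCf, zsLh, zsLf, zsCh, zsCf, xqLh, xqLf, xqCh, xqCf, xsLh, xsLf, xsCh, xsCf. Columns: Lo/A/H, Lo/A/T, Lo/B/H, Lo/B/T, Mid/A/H, Mid/A/T, Mid/B/H, Mid/B/T.
{zqLh, zqLf} → row (2,5) (2,5) (7,4) (7,4) (6,3) (6,3) (6,3) (6,3)
{zqCh, zqCf} → row (2,1) (2,1) (7,4) (7,4) (6,3) (6,3) (6,3) (6,3)
{zsLh, zsLf} → row (2,5) (2,5) (7,4) (7,4) (1,7) (1,7) (1,7) (1,7)
{zsCh, zsCf} → row (2,1) (2,1) (7,4) (7,4) (1,7) (1,7) (1,7) (1,7)
{xqLh, xqCh} → row (5,7) (1,5) (6,1) (6,1) (6,3) (6,3) (6,3) (6,3)
{xqLf, xqCf} → row (5,7) (1,5) (2,5) (2,5) (6,3) (6,3) (6,3) (6,3)
{xsLh, xsCh} → row (5,7) (1,5) (6,1) (6,1) (1,7) (1,7) (1,7) (1,7)
{xsLf, xsCf} → row (5,7) (1,5) (2,5) (2,5) (1,7) (1,7) (1,7) (1,7)
That's 8 distinct rows out of 16 strategies.

8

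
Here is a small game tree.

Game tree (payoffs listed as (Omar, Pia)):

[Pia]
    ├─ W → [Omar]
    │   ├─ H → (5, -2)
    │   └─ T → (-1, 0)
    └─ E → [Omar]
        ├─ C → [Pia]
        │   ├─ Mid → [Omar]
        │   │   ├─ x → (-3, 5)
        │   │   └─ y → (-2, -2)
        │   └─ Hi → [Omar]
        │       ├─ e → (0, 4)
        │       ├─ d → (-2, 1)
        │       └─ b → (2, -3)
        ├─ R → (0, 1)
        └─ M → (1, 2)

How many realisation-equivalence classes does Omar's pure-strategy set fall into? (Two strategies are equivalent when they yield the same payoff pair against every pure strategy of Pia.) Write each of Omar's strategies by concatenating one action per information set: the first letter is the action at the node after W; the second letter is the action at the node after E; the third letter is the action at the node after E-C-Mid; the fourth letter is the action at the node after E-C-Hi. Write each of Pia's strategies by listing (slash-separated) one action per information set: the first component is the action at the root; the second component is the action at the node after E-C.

16

Omar has 36 pure strategies: HCxe, HCxd, HCxb, HCye, HCyd, HCyb, HRxe, HRxd, HRxb, HRye, HRyd, HRyb, HMxe, HMxd, HMxb, HMye, HMyd, HMyb, TCxe, TCxd, TCxb, TCye, TCyd, TCyb, TRxe, TRxd, TRxb, TRye, TRyd, TRyb, TMxe, TMxd, TMxb, TMye, TMyd, TMyb. Columns: W/Mid, W/Hi, E/Mid, E/Hi.
{HCxe} → row (5,-2) (5,-2) (-3,5) (0,4)
{HCxd} → row (5,-2) (5,-2) (-3,5) (-2,1)
{HCxb} → row (5,-2) (5,-2) (-3,5) (2,-3)
{HCye} → row (5,-2) (5,-2) (-2,-2) (0,4)
{HCyd} → row (5,-2) (5,-2) (-2,-2) (-2,1)
{HCyb} → row (5,-2) (5,-2) (-2,-2) (2,-3)
{HRxe, HRxd, HRxb, HRye, HRyd, HRyb} → row (5,-2) (5,-2) (0,1) (0,1)
{HMxe, HMxd, HMxb, HMye, HMyd, HMyb} → row (5,-2) (5,-2) (1,2) (1,2)
{TCxe} → row (-1,0) (-1,0) (-3,5) (0,4)
{TCxd} → row (-1,0) (-1,0) (-3,5) (-2,1)
{TCxb} → row (-1,0) (-1,0) (-3,5) (2,-3)
{TCye} → row (-1,0) (-1,0) (-2,-2) (0,4)
{TCyd} → row (-1,0) (-1,0) (-2,-2) (-2,1)
{TCyb} → row (-1,0) (-1,0) (-2,-2) (2,-3)
{TRxe, TRxd, TRxb, TRye, TRyd, TRyb} → row (-1,0) (-1,0) (0,1) (0,1)
{TMxe, TMxd, TMxb, TMye, TMyd, TMyb} → row (-1,0) (-1,0) (1,2) (1,2)
That's 16 distinct rows out of 36 strategies.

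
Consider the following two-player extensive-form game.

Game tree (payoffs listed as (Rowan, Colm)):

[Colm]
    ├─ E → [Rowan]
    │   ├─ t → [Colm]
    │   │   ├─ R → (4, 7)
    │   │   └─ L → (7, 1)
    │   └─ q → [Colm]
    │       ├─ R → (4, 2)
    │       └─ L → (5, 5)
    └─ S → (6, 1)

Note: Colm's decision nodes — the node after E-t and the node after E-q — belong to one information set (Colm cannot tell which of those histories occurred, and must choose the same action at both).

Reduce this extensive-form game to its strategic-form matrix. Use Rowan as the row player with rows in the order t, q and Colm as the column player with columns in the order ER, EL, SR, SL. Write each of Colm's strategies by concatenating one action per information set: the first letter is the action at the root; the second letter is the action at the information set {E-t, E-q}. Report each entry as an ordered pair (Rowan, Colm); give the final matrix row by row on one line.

t: (4,7) (7,1) (6,1) (6,1) | q: (4,2) (5,5) (6,1) (6,1)

Row t: ER→(4,7), EL→(7,1), SR→(6,1), SL→(6,1)
Row q: ER→(4,2), EL→(5,5), SR→(6,1), SL→(6,1)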